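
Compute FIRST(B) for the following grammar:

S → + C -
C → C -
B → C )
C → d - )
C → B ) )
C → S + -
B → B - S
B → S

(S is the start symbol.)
To compute FIRST(B), examine every production with B on the left-hand side, reading each right-hand side left to right until a non-nullable symbol is reached.

FIRST sets of the other non-terminals involved (by the same procedure, iterated to a fixed point):
  FIRST(C) = { '+', 'd' }
  FIRST(S) = { '+' }

From B → C ):
  - C is a non-terminal: add FIRST(C) \ {ε} = { '+', 'd' }
    C is not nullable, so stop
From B → B - S:
  - B is the symbol being defined: contributes nothing new
    B is not nullable, so stop
From B → S:
  - S is a non-terminal: add FIRST(S) \ {ε} = { '+' }
    S is not nullable, so stop

Collecting: FIRST(B) = { '+', 'd' }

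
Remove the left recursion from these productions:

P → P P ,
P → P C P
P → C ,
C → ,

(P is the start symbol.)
P is directly left-recursive. The standard transformation for
  A → A α₁ | ... | A α_m | β₁ | ... | β_n
is
  A  → β₁ A' | ... | β_n A'
  A' → α₁ A' | ... | α_m A' | ε

P → C , becomes P → C , P'
P → P P , becomes P' → P , P'
P → P C P becomes P' → C P P'
Add P' → ε

Productions for other non-terminals are unchanged:
  C → ,

Resulting grammar:
P → C , P'
P' → P , P'
P' → C P P'
P' → ε
C → ,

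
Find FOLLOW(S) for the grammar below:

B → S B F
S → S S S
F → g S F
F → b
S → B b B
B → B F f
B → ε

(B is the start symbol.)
{ 'b', 'g' }

In B → S B F: S is followed by B F, add FIRST(B F) \ {ε} = { 'b', 'g' }
In S → S S S: S is followed by S S, add FIRST(S S) \ {ε} = { 'b', 'g' }
In S → S S S: S is followed by S, add FIRST(S) \ {ε} = { 'b', 'g' }
In S → S S S: S is at the end; this adds FOLLOW(S) to itself — nothing new
In F → g S F: S is followed by F, add FIRST(F) \ {ε} = { 'b', 'g' }

Taking the union: FOLLOW(S) = { 'b', 'g' }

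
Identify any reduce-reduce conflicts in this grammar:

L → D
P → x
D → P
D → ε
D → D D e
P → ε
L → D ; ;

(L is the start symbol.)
Yes — I0: [D → .] vs [P → .]; I1: [D → .] vs [L → D .]; I6: [D → .] vs [P → .]

Augment with L' → L and build the canonical LR(0) collection (I0 = CLOSURE({[L' → . L]}), then GOTO on every symbol after a dot until no new states appear). It has 9 states:
  I0: { [D → . D D e], [D → . P], [D → .], [L → . D ; ;], [L → . D], [L' → . L], [P → . x], [P → .] }  — shift, 2 reduces
  I1: { [D → . D D e], [D → . P], [D → .], [D → D . D e], [L → D . ; ;], [L → D .], [P → . x], [P → .] }  — shift, 3 reduces
  I2: { [L' → L .] }  — accept
  I3: { [D → P .] }  — reduce
  I4: { [P → x .] }  — reduce
  I5: { [L → D ; . ;] }  — shift
  I6: { [D → . D D e], [D → . P], [D → .], [D → D . D e], [D → D D . e], [P → . x], [P → .] }  — shift, 2 reduces
  I7: { [D → D D e .] }  — reduce
  I8: { [L → D ; ; .] }  — reduce

I0 contains complete items [D → .], [P → .] — reduce-reduce conflict.
I1 contains complete items [D → .], [L → D .], [P → .] — reduce-reduce conflict.
I6 contains complete items [D → .], [P → .] — reduce-reduce conflict.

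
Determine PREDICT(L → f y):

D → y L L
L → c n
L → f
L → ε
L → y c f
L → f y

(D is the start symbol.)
PREDICT(L → f y) = (FIRST(RHS) \ {ε}) ∪ (FOLLOW(L) if ε ∈ FIRST(RHS), i.e. RHS ⇒* ε)
FIRST(f y) = { 'f' }
ε ∉ FIRST(f y), so FOLLOW(L) is not added.
PREDICT(L → f y) = { 'f' }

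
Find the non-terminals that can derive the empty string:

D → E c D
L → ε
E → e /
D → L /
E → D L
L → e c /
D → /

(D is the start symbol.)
{ 'L' }

ε-productions: L → ε
So L is immediately nullable.
No further non-terminal can be added: every production for the remaining non-terminals contains a terminal or a non-nullable non-terminal.
Nullable = { 'L' }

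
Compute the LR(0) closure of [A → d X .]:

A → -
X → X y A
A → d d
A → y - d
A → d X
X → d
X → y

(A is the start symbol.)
Start with: [A → d X .]
The dot is at the end, so nothing is added.

CLOSURE = { [A → d X .] }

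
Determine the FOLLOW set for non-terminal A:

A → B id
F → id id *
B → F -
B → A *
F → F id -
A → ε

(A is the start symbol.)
{ $, '*' }

A is the start symbol, so $ ∈ FOLLOW(A).
In B → A *: A is followed by '*', add FIRST('*') \ {ε} = { '*' }

Taking the union: FOLLOW(A) = { $, '*' }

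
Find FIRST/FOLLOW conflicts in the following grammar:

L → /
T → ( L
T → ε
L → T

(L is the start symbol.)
No FIRST/FOLLOW conflicts.

A FIRST/FOLLOW conflict occurs when a non-terminal N has a nullable alternative N → β (β ⇒* ε) and another alternative N → α with FIRST(α) ∩ FOLLOW(N) ≠ ∅: on such a lookahead the parser cannot decide between expanding α and letting N vanish via β.

Nullable non-terminals: L, T.
FIRST sets used below: FIRST(T) = { '(', ε }

L: nullable alternative(s) L → T; FOLLOW(L) = { $ }
  L → /: FIRST \ {ε} = { '/' } — disjoint from FOLLOW(L)
  L → T: FIRST \ {ε} = { '(' } — this is the only nullable alternative, skip

T: nullable alternative(s) T → ε; FOLLOW(T) = { $ }
  T → ( L: FIRST \ {ε} = { '(' } — disjoint from FOLLOW(T)
  T → ε: FIRST \ {ε} = { } — this is the only nullable alternative, skip

No FIRST/FOLLOW conflicts found.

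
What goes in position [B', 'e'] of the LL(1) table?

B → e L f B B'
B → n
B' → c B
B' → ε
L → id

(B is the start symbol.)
To find M[B', 'e'], we find productions for B' where 'e' is in the predict set (PREDICT(N → α) = (FIRST(α) \ {ε}) ∪ (FOLLOW(N) if α ⇒* ε)).

Relevant sets:
  FOLLOW(B') = { $, 'c' }

B' → c B: PREDICT = { 'c' }
B' → ε: PREDICT = { $, 'c' }

M[B', 'e'] is empty (no production applies)

Answer: Empty (error entry)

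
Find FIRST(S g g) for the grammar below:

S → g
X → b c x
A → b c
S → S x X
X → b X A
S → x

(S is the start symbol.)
FIRST sets of the non-terminals involved (from the grammar, by fixed-point iteration):
  FIRST(S) = { 'g', 'x' }

To compute FIRST(S g g), process the symbols left to right:
Symbol S is a non-terminal. Add FIRST(S) \ {ε} = { 'g', 'x' }
S is not nullable (ε ∉ FIRST(S)), so stop here.
FIRST(S g g) = { 'g', 'x' }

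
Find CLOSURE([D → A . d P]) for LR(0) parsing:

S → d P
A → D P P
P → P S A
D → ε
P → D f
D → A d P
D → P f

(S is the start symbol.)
{ [D → A . d P] }

Start with: [D → A . d P]
The dot precedes the terminal d, so nothing is added.

CLOSURE = { [D → A . d P] }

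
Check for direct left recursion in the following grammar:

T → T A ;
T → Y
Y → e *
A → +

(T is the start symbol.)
Yes, T is left-recursive

T → T A ;: LEFT RECURSIVE (starts with T)
T → Y: starts with Y
Y → e *: starts with e
A → +: starts with '+'

The grammar has direct left recursion on: T.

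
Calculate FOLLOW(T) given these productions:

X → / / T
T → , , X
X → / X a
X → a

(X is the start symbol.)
{ $, 'a' }

To compute FOLLOW(T), find every occurrence of T on a right-hand side N → α T β: add FIRST(β) \ {ε}, and if β is empty or nullable also add FOLLOW(N). Iterate to a fixed point.

In X → / / T: T is at the end, add FOLLOW(X)

The FOLLOW sets referred to above (computed the same way, to a fixed point):
  FOLLOW(X) = { $, 'a' }

Taking the union: FOLLOW(T) = { $, 'a' }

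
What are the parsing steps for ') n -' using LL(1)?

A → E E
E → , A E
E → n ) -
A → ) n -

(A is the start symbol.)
Stack is shown with the top on the left.

Stack    Input    Action
------------------------
A $      ) n - $  output A → ) n -
) n - $  ) n - $  match ')'
n - $    n - $    match 'n'
- $      - $      match '-'
$        $        accept

The string is accepted.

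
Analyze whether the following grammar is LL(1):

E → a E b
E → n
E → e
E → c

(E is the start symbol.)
Yes, the grammar is LL(1).

A grammar is LL(1) if for each non-terminal N with multiple productions, the predict sets of those productions are pairwise disjoint, where PREDICT(N → α) = (FIRST(α) \ {ε}) ∪ (FOLLOW(N) if α ⇒* ε).

For E:
  PREDICT(E → a E b) = { 'a' }
  PREDICT(E → n) = { 'n' }
  PREDICT(E → e) = { 'e' }
  PREDICT(E → c) = { 'c' }

All predict sets are disjoint. The grammar IS LL(1).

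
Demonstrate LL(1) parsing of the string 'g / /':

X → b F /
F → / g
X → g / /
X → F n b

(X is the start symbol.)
Stack is shown with the top on the left.

Stack    Input    Action
------------------------
X $      g / / $  output X → g / /
g / / $  g / / $  match 'g'
/ / $    / / $    match '/'
/ $      / $      match '/'
$        $        accept

The string is accepted.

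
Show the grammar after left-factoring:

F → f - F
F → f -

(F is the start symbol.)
Left-factoring transforms A → αβ₁ | αβ₂ into A → αA' and A' → β₁ | β₂
(α is the longest common prefix among the alternatives). Repeat until
no nonterminal has two alternatives with a common prefix.

Round 1: F has alternatives sharing prefix 'f -'. Introduce F': F → f - F'
  Add: F' → F
  Add: F' → ε

No remaining common prefixes — done.

Resulting grammar:
F → f - F'
F' → F
F' → ε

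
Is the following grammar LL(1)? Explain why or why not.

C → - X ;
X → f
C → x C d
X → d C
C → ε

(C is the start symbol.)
Yes, the grammar is LL(1).

Relevant sets:
  FOLLOW(C) = { $, ';', 'd' }

For C:
  PREDICT(C → '-' X ';') = { '-' }
  PREDICT(C → x C d) = { 'x' }
  PREDICT(C → ε) = { $, ';', 'd' }
For X:
  PREDICT(X → f) = { 'f' }
  PREDICT(X → d C) = { 'd' }

All predict sets are disjoint. The grammar IS LL(1).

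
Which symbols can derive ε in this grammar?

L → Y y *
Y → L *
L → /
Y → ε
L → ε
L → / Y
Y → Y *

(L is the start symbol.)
{ 'L', 'Y' }

A non-terminal is nullable if it can derive ε (the empty string): either it has an ε-production, or it has a production whose right-hand side consists entirely of nullable non-terminals.

ε-productions: Y → ε, L → ε
So Y, L are immediately nullable.
Every non-terminal is now nullable.
Nullable = { 'L', 'Y' }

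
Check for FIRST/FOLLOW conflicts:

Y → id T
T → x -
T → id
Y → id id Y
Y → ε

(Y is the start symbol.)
No FIRST/FOLLOW conflicts.

Nullable non-terminals: Y.

Y: nullable alternative(s) Y → ε; FOLLOW(Y) = { $ }
  Y → id T: FIRST \ {ε} = { 'id' } — disjoint from FOLLOW(Y)
  Y → id id Y: FIRST \ {ε} = { 'id' } — disjoint from FOLLOW(Y)
  Y → ε: FIRST \ {ε} = { } — this is the only nullable alternative, skip

T has no nullable alternative, so no FIRST/FOLLOW check is needed there.

No FIRST/FOLLOW conflicts found.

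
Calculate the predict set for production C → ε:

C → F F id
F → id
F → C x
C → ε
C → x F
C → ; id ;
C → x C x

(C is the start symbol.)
PREDICT(C → ε) = (FIRST(RHS) \ {ε}) ∪ (FOLLOW(C) if ε ∈ FIRST(RHS), i.e. RHS ⇒* ε)
The right-hand side is ε (FIRST(ε) = { ε }), so the predict set is FOLLOW(C) = { $, 'x' }
PREDICT(C → ε) = { $, 'x' }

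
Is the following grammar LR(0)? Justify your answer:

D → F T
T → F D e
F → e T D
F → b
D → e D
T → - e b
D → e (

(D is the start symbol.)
A grammar is LR(0) if no state in the canonical LR(0) collection has:
  - both a shift item (dot before a terminal) and a complete item (shift-reduce conflict), or
  - two or more complete items (reduce-reduce conflict; the accept item [D' → D .] counts as a complete item here).

Augment with D' → D and build the canonical LR(0) collection (I0 = CLOSURE({[D' → . D]}), then GOTO on every symbol after a dot until no new states appear). It has 18 states:
  I0: { [D → . F T], [D → . e (], [D → . e D], [D' → . D], [F → . b], [F → . e T D] }  — shift
  I1: { [D' → D .] }  — accept
  I2: { [D → F . T], [F → . b], [F → . e T D], [T → . - e b], [T → . F D e] }  — shift
  I3: { [F → b .] }  — reduce
  I4: { [D → . F T], [D → . e (], [D → . e D], [D → e . (], [D → e . D], [F → . b], [F → . e T D], [F → e . T D], [T → . - e b], [T → . F D e] }  — shift
  I5: { [D → e ( .] }  — reduce
  I6: { [T → - . e b] }  — shift
  I7: { [D → e D .] }  — reduce
  I8: { [D → . F T], [D → . e (], [D → . e D], [D → F . T], [F → . b], [F → . e T D], [T → . - e b], [T → . F D e], [T → F . D e] }  — shift
  I9: { [D → . F T], [D → . e (], [D → . e D], [F → . b], [F → . e T D], [F → e T . D] }  — shift
  I10: { [F → e T D .] }  — reduce
  I11: { [T → F D . e] }  — shift
  I12: { [D → F T .] }  — reduce
  I13: { [T → F D e .] }  — reduce
  I14: { [T → - e . b] }  — shift
  I15: { [T → - e b .] }  — reduce
  I16: { [D → . F T], [D → . e (], [D → . e D], [F → . b], [F → . e T D], [T → F . D e] }  — shift
  I17: { [F → . b], [F → . e T D], [F → e . T D], [T → . - e b], [T → . F D e] }  — shift

Every state is either a pure shift/goto state or contains exactly one complete item and nothing to shift — no conflicts. The grammar is LR(0).

Answer: Yes, the grammar is LR(0)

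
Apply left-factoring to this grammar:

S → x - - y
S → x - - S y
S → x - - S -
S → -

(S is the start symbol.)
Left-factoring transforms A → αβ₁ | αβ₂ into A → αA' and A' → β₁ | β₂
(α is the longest common prefix among the alternatives). Repeat until
no nonterminal has two alternatives with a common prefix.

Round 1: S has alternatives sharing prefix 'x - -'. Introduce S': S → x - - S'
  Add: S' → y
  Add: S' → S y
  Add: S' → S -

Round 2: S' has alternatives sharing prefix 'S'. Introduce S'': S' → S S''
  Add: S'' → y
  Add: S'' → -

No remaining common prefixes — done.

Resulting grammar:
S → x - - S'
S' → y
S' → S S''
S'' → y
S'' → -
S → -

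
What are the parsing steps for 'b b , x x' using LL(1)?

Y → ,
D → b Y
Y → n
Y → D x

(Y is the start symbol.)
LL(1) parsing maintains a stack (initially the start symbol over $) and the input. At each step: if the stack top is a terminal, match it against the current input token; if it is a non-terminal N, replace it with the RHS of M[N, lookahead] (the unique production whose predict set contains the lookahead).

Stack is shown with the top on the left.

Stack      Input        Action
------------------------------
Y $        b b , x x $  output Y → D x
D x $      b b , x x $  output D → b Y
b Y x $    b b , x x $  match 'b'
Y x $      b , x x $    output Y → D x
D x x $    b , x x $    output D → b Y
b Y x x $  b , x x $    match 'b'
Y x x $    , x x $      output Y → ,
, x x $    , x x $      match ','
x x $      x x $        match 'x'
x $        x $          match 'x'
$          $            accept

The string is accepted.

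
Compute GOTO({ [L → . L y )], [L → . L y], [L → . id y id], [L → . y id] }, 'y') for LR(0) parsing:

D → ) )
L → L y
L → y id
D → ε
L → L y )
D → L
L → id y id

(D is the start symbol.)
GOTO(I, 'y') = CLOSURE({ [A → αX.β] : [A → α.Xβ] ∈ I, X = 'y' })

Items with dot before 'y', with the dot advanced:
  [L → . y id] → [L → y . id]
Closure adds nothing (no advanced item has the dot before a non-terminal).

GOTO = { [L → y . id] }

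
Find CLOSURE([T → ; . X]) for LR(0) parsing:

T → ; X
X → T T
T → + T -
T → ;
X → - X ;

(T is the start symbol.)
{ [T → . + T -], [T → . ; X], [T → . ;], [T → ; . X], [X → . - X ;], [X → . T T] }

Start with: [T → ; . X]
  [T → ; . X] has the dot before X: add [X → . T T], [X → . - X ;]
  [X → . T T] has the dot before T: add [T → . ; X], [T → . + T -], [T → . ;]
No further items can be added.

CLOSURE = { [T → . + T -], [T → . ; X], [T → . ;], [T → ; . X], [X → . - X ;], [X → . T T] }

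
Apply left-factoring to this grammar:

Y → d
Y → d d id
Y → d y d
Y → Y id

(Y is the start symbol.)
Y → d Y'
Y' → ε
Y' → d id
Y' → y d
Y → Y id

Left-factoring transforms A → αβ₁ | αβ₂ into A → αA' and A' → β₁ | β₂
(α is the longest common prefix among the alternatives). Repeat until
no nonterminal has two alternatives with a common prefix.

Round 1: Y has alternatives sharing prefix 'd'. Introduce Y': Y → d Y'
  Add: Y' → ε
  Add: Y' → d id
  Add: Y' → y d

No remaining common prefixes — done.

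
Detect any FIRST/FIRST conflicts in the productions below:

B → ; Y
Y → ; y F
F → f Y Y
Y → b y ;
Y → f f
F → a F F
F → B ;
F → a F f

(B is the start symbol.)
Yes. F → a F F / F → a F f on { 'a' }

A FIRST/FIRST conflict occurs when two productions N → α and N → β for the same non-terminal have FIRST(α) ∩ FIRST(β) ≠ ∅ (with ε ∈ FIRST of a nullable right-hand side, so two nullable alternatives also conflict).

FIRST sets of the non-terminals at (or reachable through a nullable prefix from) the front of some alternative:
  FIRST(B) = { ';' }

Productions for Y:
  Y → ; y F: FIRST = { ';' }
  Y → b y ;: FIRST = { 'b' }
  Y → f f: FIRST = { 'f' }
Productions for F:
  F → f Y Y: FIRST = { 'f' }
  F → a F F: FIRST = { 'a' }
  F → B ;: FIRST = { ';' }
  F → a F f: FIRST = { 'a' }
B has only one production, so no FIRST/FIRST conflict is possible there.

Conflict for F: F → a F F and F → a F f
  Overlap: { 'a' }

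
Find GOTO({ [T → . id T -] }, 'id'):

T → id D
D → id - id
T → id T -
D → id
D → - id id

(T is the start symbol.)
{ [T → . id D], [T → . id T -], [T → id . T -] }

GOTO(I, 'id') = CLOSURE({ [A → αX.β] : [A → α.Xβ] ∈ I, X = 'id' })

Items with dot before 'id', with the dot advanced:
  [T → . id T -] → [T → id . T -]
Closure of the advanced items:
  [T → id . T -] has the dot before T: add [T → . id D], [T → . id T -]

GOTO = { [T → . id D], [T → . id T -], [T → id . T -] }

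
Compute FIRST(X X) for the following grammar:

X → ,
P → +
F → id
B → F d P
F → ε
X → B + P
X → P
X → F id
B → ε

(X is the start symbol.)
{ '+', ',', 'd', 'id' }

FIRST sets of the non-terminals involved (from the grammar, by fixed-point iteration):
  FIRST(X) = { '+', ',', 'd', 'id' }

To compute FIRST(X X), process the symbols left to right:
Symbol X is a non-terminal. Add FIRST(X) \ {ε} = { '+', ',', 'd', 'id' }
X is not nullable (ε ∉ FIRST(X)), so stop here.
FIRST(X X) = { '+', ',', 'd', 'id' }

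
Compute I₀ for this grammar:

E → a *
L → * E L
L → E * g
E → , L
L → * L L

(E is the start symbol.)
First, augment the grammar with E' → E
I₀ = CLOSURE({ [E' → . E] }):
  [E' → . E] has the dot before E: add [E → . a *], [E → . , L]
No further items can be added.

I₀ = { [E → . , L], [E → . a *], [E' → . E] }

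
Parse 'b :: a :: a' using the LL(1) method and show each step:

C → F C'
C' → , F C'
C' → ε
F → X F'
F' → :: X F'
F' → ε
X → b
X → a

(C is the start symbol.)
LL(1) parsing maintains a stack (initially the start symbol over $) and the input. At each step: if the stack top is a terminal, match it against the current input token; if it is a non-terminal N, replace it with the RHS of M[N, lookahead] (the unique production whose predict set contains the lookahead).

Stack is shown with the top on the left.

Stack         Input          Action
-----------------------------------
C $           b :: a :: a $  output C → F C'
F C' $        b :: a :: a $  output F → X F'
X F' C' $     b :: a :: a $  output X → b
b F' C' $     b :: a :: a $  match 'b'
F' C' $       :: a :: a $    output F' → :: X F'
:: X F' C' $  :: a :: a $    match '::'
X F' C' $     a :: a $       output X → a
a F' C' $     a :: a $       match 'a'
F' C' $       :: a $         output F' → :: X F'
:: X F' C' $  :: a $         match '::'
X F' C' $     a $            output X → a
a F' C' $     a $            match 'a'
F' C' $       $              output F' → ε
C' $          $              output C' → ε
$             $              accept

The string is accepted.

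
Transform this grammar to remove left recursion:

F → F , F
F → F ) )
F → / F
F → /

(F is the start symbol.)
F → / F F'
F → / F'
F' → , F F'
F' → ) ) F'
F' → ε

F is directly left-recursive. The standard transformation for
  A → A α₁ | ... | A α_m | β₁ | ... | β_n
is
  A  → β₁ A' | ... | β_n A'
  A' → α₁ A' | ... | α_m A' | ε

F → / F becomes F → / F F'
F → / becomes F → / F'
F → F , F becomes F' → , F F'
F → F ) ) becomes F' → ) ) F'
Add F' → ε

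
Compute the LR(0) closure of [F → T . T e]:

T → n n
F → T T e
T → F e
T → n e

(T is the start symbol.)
To compute CLOSURE, for each item [A → α.Bβ] where B is a non-terminal, add [B → .γ] for all productions B → γ; repeat for the newly added items until nothing changes.

Start with: [F → T . T e]
  [F → T . T e] has the dot before T: add [T → . n n], [T → . F e], [T → . n e]
  [T → . F e] has the dot before F: add [F → . T T e]
No further items can be added.

CLOSURE = { [F → . T T e], [F → T . T e], [T → . F e], [T → . n e], [T → . n n] }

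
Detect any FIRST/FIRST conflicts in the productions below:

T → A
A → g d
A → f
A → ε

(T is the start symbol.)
Productions for A:
  A → g d: FIRST = { 'g' }
  A → f: FIRST = { 'f' }
  A → ε: FIRST = { ε }
T has only one production, so no FIRST/FIRST conflict is possible there.

All alternatives of each non-terminal have pairwise disjoint FIRST sets.

Answer: No FIRST/FIRST conflicts.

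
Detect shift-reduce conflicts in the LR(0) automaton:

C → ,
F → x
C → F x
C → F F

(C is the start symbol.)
A shift-reduce conflict occurs when an LR(0) state has both:
  - a complete (reduce) item [A → α .] (dot at the end), and
  - a shift item [B → β . c γ] (dot before a terminal).

Augment with C' → C and build the canonical LR(0) collection (I0 = CLOSURE({[C' → . C]}), then GOTO on every symbol after a dot until no new states appear). It has 7 states:
  I0: { [C → . ,], [C → . F F], [C → . F x], [C' → . C], [F → . x] }  — shift
  I1: { [C → , .] }  — reduce
  I2: { [C' → C .] }  — accept
  I3: { [C → F . F], [C → F . x], [F → . x] }  — shift
  I4: { [F → x .] }  — reduce
  I5: { [C → F F .] }  — reduce
  I6: { [C → F x .], [F → x .] }  — 2 reduces

No state contains both a complete item and a shift item.

Answer: No shift-reduce conflicts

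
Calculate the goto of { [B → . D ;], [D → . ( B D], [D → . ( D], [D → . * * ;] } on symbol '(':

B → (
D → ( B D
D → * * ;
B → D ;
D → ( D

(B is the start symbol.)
GOTO(I, '(') = CLOSURE({ [A → αX.β] : [A → α.Xβ] ∈ I, X = '(' })

Items with dot before '(', with the dot advanced:
  [D → . ( B D] → [D → ( . B D]
  [D → . ( D] → [D → ( . D]
Closure of the advanced items:
  [D → ( . B D] has the dot before B: add [B → . (], [B → . D ;]
  [D → ( . D] has the dot before D: add [D → . ( B D], [D → . * * ;], [D → . ( D]

GOTO = { [B → . (], [B → . D ;], [D → ( . B D], [D → ( . D], [D → . ( B D], [D → . ( D], [D → . * * ;] }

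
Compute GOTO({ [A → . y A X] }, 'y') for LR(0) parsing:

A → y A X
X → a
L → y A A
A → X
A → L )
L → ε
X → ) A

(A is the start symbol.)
{ [A → . L )], [A → . X], [A → . y A X], [A → y . A X], [L → . y A A], [L → .], [X → . ) A], [X → . a] }

GOTO(I, 'y') = CLOSURE({ [A → αX.β] : [A → α.Xβ] ∈ I, X = 'y' })

Items with dot before 'y', with the dot advanced:
  [A → . y A X] → [A → y . A X]
Closure of the advanced items:
  [A → y . A X] has the dot before A: add [A → . y A X], [A → . X], [A → . L )]
  [A → . X] has the dot before X: add [X → . a], [X → . ) A]
  [A → . L )] has the dot before L: add [L → . y A A], [L → .]

GOTO = { [A → . L )], [A → . X], [A → . y A X], [A → y . A X], [L → . y A A], [L → .], [X → . ) A], [X → . a] }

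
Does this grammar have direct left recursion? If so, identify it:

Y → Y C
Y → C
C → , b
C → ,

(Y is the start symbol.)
Yes, Y is left-recursive

Direct left recursion occurs when N → N α for some non-terminal N (the right-hand side begins with the left-hand side itself).

Y → Y C: LEFT RECURSIVE (starts with Y)
Y → C: starts with C
C → , b: starts with ','
C → ,: starts with ','

The grammar has direct left recursion on: Y.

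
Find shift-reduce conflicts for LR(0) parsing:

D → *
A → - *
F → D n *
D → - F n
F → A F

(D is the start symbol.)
A shift-reduce conflict occurs when an LR(0) state has both:
  - a complete (reduce) item [A → α .] (dot at the end), and
  - a shift item [B → β . c γ] (dot before a terminal).

Augment with D' → D and build the canonical LR(0) collection (I0 = CLOSURE({[D' → . D]}), then GOTO on every symbol after a dot until no new states appear). It has 13 states:
  I0: { [D → . *], [D → . - F n], [D' → . D] }  — shift
  I1: { [D → * .] }  — reduce
  I2: { [A → . - *], [D → - . F n], [D → . *], [D → . - F n], [F → . A F], [F → . D n *] }  — shift
  I3: { [D' → D .] }  — accept
  I4: { [A → - . *], [A → . - *], [D → - . F n], [D → . *], [D → . - F n], [F → . A F], [F → . D n *] }  — shift
  I5: { [A → . - *], [D → . *], [D → . - F n], [F → . A F], [F → . D n *], [F → A . F] }  — shift
  I6: { [F → D . n *] }  — shift
  I7: { [D → - F . n] }  — shift
  I8: { [D → - F n .] }  — reduce
  I9: { [F → D n . *] }  — shift
  I10: { [F → D n * .] }  — reduce
  I11: { [F → A F .] }  — reduce
  I12: { [A → - * .], [D → * .] }  — 2 reduces

No state contains both a complete item and a shift item.

Answer: No shift-reduce conflicts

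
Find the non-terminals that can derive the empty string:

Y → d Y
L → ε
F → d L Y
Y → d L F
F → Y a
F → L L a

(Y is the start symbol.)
ε-productions: L → ε
So L is immediately nullable.
No further non-terminal can be added: every production for the remaining non-terminals contains a terminal or a non-nullable non-terminal.
Nullable = { 'L' }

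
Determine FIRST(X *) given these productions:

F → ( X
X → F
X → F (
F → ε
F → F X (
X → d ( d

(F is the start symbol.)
FIRST sets of the non-terminals involved (from the grammar, by fixed-point iteration):
  FIRST(X) = { '(', 'd', ε }

To compute FIRST(X *), process the symbols left to right:
Symbol X is a non-terminal. Add FIRST(X) \ {ε} = { '(', 'd' }
X is nullable (ε ∈ FIRST(X)), continue to the next symbol.
Symbol * is a terminal. Add '*' and stop.
FIRST(X *) = { '(', '*', 'd' }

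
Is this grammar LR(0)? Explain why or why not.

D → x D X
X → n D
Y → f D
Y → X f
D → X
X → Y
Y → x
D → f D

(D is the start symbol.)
A grammar is LR(0) if no state in the canonical LR(0) collection has:
  - both a shift item (dot before a terminal) and a complete item (shift-reduce conflict), or
  - two or more complete items (reduce-reduce conflict; the accept item [D' → D .] counts as a complete item here).

Augment with D' → D and build the canonical LR(0) collection (I0 = CLOSURE({[D' → . D]}), then GOTO on every symbol after a dot until no new states appear). It has 15 states:
  I0: { [D → . X], [D → . f D], [D → . x D X], [D' → . D], [X → . Y], [X → . n D], [Y → . X f], [Y → . f D], [Y → . x] }  — shift
  I1: { [D' → D .] }  — accept
  I2: { [D → X .], [Y → X . f] }  — shift, reduce
  I3: { [X → Y .] }  — reduce
  I4: { [D → . X], [D → . f D], [D → . x D X], [D → f . D], [X → . Y], [X → . n D], [Y → . X f], [Y → . f D], [Y → . x], [Y → f . D] }  — shift
  I5: { [D → . X], [D → . f D], [D → . x D X], [X → . Y], [X → . n D], [X → n . D], [Y → . X f], [Y → . f D], [Y → . x] }  — shift
  I6: { [D → . X], [D → . f D], [D → . x D X], [D → x . D X], [X → . Y], [X → . n D], [Y → . X f], [Y → . f D], [Y → . x], [Y → x .] }  — shift, reduce
  I7: { [D → x D . X], [X → . Y], [X → . n D], [Y → . X f], [Y → . f D], [Y → . x] }  — shift
  I8: { [D → x D X .], [Y → X . f] }  — shift, reduce
  I9: { [D → . X], [D → . f D], [D → . x D X], [X → . Y], [X → . n D], [Y → . X f], [Y → . f D], [Y → . x], [Y → f . D] }  — shift
  I10: { [Y → x .] }  — reduce
  I11: { [Y → f D .] }  — reduce
  I12: { [Y → X f .] }  — reduce
  I13: { [X → n D .] }  — reduce
  I14: { [D → f D .], [Y → f D .] }  — 2 reduces

Conflict in state I2:
  Shift-reduce conflict between [D → X .] and [Y → X . f]
So the grammar is NOT LR(0).

Answer: No. Shift-reduce conflict between [D → X .] and [Y → X . f]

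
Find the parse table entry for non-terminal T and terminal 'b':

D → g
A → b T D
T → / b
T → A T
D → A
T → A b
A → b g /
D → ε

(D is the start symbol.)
To find M[T, 'b'], we find productions for T where 'b' is in the predict set (PREDICT(N → α) = (FIRST(α) \ {ε}) ∪ (FOLLOW(N) if α ⇒* ε)).

Relevant sets:
  FIRST(A) = { 'b' }

T → / b: PREDICT = { '/' }
T → A T: PREDICT = { 'b' }
  'b' is in predict set, so this production goes in M[T, 'b']
T → A b: PREDICT = { 'b' }
  'b' is in predict set, so this production goes in M[T, 'b']

M[T, 'b'] = T → A T, T → A b  (a multiply-defined cell — the grammar is not LL(1))

Answer: T → A T, T → A b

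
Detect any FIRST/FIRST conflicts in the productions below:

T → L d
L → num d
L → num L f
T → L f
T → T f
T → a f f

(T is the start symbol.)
Yes. T → L d / T → L f on { 'num' }; T → L d / T → T f on { 'num' }; T → L f / T → T f on { 'num' }; T → T f / T → a f f on { 'a' }; L → num d / L → num L f on { 'num' }

A FIRST/FIRST conflict occurs when two productions N → α and N → β for the same non-terminal have FIRST(α) ∩ FIRST(β) ≠ ∅ (with ε ∈ FIRST of a nullable right-hand side, so two nullable alternatives also conflict).

FIRST sets of the non-terminals at (or reachable through a nullable prefix from) the front of some alternative:
  FIRST(L) = { 'num' }
  FIRST(T) = { 'a', 'num' }

Productions for T:
  T → L d: FIRST = { 'num' }
  T → L f: FIRST = { 'num' }
  T → T f: FIRST = { 'a', 'num' }
  T → a f f: FIRST = { 'a' }
Productions for L:
  L → num d: FIRST = { 'num' }
  L → num L f: FIRST = { 'num' }

Conflict for T: T → L d and T → L f
  Overlap: { 'num' }
Conflict for T: T → L d and T → T f
  Overlap: { 'num' }
Conflict for T: T → L f and T → T f
  Overlap: { 'num' }
Conflict for T: T → T f and T → a f f
  Overlap: { 'a' }
Conflict for L: L → num d and L → num L f
  Overlap: { 'num' }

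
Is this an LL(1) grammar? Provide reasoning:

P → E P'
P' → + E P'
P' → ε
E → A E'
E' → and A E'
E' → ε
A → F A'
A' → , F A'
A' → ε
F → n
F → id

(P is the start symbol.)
A grammar is LL(1) if for each non-terminal N with multiple productions, the predict sets of those productions are pairwise disjoint, where PREDICT(N → α) = (FIRST(α) \ {ε}) ∪ (FOLLOW(N) if α ⇒* ε).

Relevant sets:
  FOLLOW(P') = { $ }
  FOLLOW(E') = { $, '+' }
  FOLLOW(A') = { $, '+', 'and' }

For P':
  PREDICT(P' → '+' E P') = { '+' }
  PREDICT(P' → ε) = { $ }
For E':
  PREDICT(E' → and A E') = { 'and' }
  PREDICT(E' → ε) = { $, '+' }
For A':
  PREDICT(A' → ',' F A') = { ',' }
  PREDICT(A' → ε) = { $, '+', 'and' }
For F:
  PREDICT(F → n) = { 'n' }
  PREDICT(F → id) = { 'id' }
P, E, A have a single production, so nothing to check there.

All predict sets are disjoint. The grammar IS LL(1).

Answer: Yes, the grammar is LL(1).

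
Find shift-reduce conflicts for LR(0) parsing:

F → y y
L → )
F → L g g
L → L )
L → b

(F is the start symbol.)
A shift-reduce conflict occurs when an LR(0) state has both:
  - a complete (reduce) item [A → α .] (dot at the end), and
  - a shift item [B → β . c γ] (dot before a terminal).

Augment with F' → F and build the canonical LR(0) collection (I0 = CLOSURE({[F' → . F]}), then GOTO on every symbol after a dot until no new states appear). It has 10 states:
  I0: { [F → . L g g], [F → . y y], [F' → . F], [L → . )], [L → . L )], [L → . b] }  — shift
  I1: { [L → ) .] }  — reduce
  I2: { [F' → F .] }  — accept
  I3: { [F → L . g g], [L → L . )] }  — shift
  I4: { [L → b .] }  — reduce
  I5: { [F → y . y] }  — shift
  I6: { [F → y y .] }  — reduce
  I7: { [L → L ) .] }  — reduce
  I8: { [F → L g . g] }  — shift
  I9: { [F → L g g .] }  — reduce

No state contains both a complete item and a shift item.

Answer: No shift-reduce conflicts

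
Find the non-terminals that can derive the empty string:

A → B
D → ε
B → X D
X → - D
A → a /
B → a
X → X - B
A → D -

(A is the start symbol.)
{ 'D' }

A non-terminal is nullable if it can derive ε (the empty string): either it has an ε-production, or it has a production whose right-hand side consists entirely of nullable non-terminals.

ε-productions: D → ε
So D is immediately nullable.
No further non-terminal can be added: every production for the remaining non-terminals contains a terminal or a non-nullable non-terminal.
Nullable = { 'D' }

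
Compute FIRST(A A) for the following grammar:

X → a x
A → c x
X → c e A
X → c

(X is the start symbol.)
FIRST sets of the non-terminals involved (from the grammar, by fixed-point iteration):
  FIRST(A) = { 'c' }

To compute FIRST(A A), process the symbols left to right:
Symbol A is a non-terminal. Add FIRST(A) \ {ε} = { 'c' }
A is not nullable (ε ∉ FIRST(A)), so stop here.
FIRST(A A) = { 'c' }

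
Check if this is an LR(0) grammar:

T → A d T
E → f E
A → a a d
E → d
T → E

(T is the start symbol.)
Yes, the grammar is LR(0)

A grammar is LR(0) if no state in the canonical LR(0) collection has:
  - both a shift item (dot before a terminal) and a complete item (shift-reduce conflict), or
  - two or more complete items (reduce-reduce conflict; the accept item [T' → T .] counts as a complete item here).

Augment with T' → T and build the canonical LR(0) collection (I0 = CLOSURE({[T' → . T]}), then GOTO on every symbol after a dot until no new states appear). It has 12 states:
  I0: { [A → . a a d], [E → . d], [E → . f E], [T → . A d T], [T → . E], [T' → . T] }  — shift
  I1: { [T → A . d T] }  — shift
  I2: { [T → E .] }  — reduce
  I3: { [T' → T .] }  — accept
  I4: { [A → a . a d] }  — shift
  I5: { [E → d .] }  — reduce
  I6: { [E → . d], [E → . f E], [E → f . E] }  — shift
  I7: { [E → f E .] }  — reduce
  I8: { [A → a a . d] }  — shift
  I9: { [A → a a d .] }  — reduce
  I10: { [A → . a a d], [E → . d], [E → . f E], [T → . A d T], [T → . E], [T → A d . T] }  — shift
  I11: { [T → A d T .] }  — reduce

Every state is either a pure shift/goto state or contains exactly one complete item and nothing to shift — no conflicts. The grammar is LR(0).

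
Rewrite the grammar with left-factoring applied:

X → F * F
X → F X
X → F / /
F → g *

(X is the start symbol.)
Left-factoring transforms A → αβ₁ | αβ₂ into A → αA' and A' → β₁ | β₂
(α is the longest common prefix among the alternatives). Repeat until
no nonterminal has two alternatives with a common prefix.

Round 1: X has alternatives sharing prefix 'F'. Introduce X': X → F X'
  Add: X' → * F
  Add: X' → X
  Add: X' → / /

No remaining common prefixes — done.

Resulting grammar:
X → F X'
X' → * F
X' → X
X' → / /
F → g *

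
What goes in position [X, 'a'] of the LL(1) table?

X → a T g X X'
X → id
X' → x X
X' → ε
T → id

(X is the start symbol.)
To find M[X, 'a'], we find productions for X where 'a' is in the predict set (PREDICT(N → α) = (FIRST(α) \ {ε}) ∪ (FOLLOW(N) if α ⇒* ε)).

X → a T g X X': PREDICT = { 'a' }
  'a' is in predict set, so this production goes in M[X, 'a']
X → id: PREDICT = { 'id' }

M[X, 'a'] = X → a T g X X'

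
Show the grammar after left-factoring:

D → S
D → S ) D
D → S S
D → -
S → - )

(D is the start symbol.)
Left-factoring transforms A → αβ₁ | αβ₂ into A → αA' and A' → β₁ | β₂
(α is the longest common prefix among the alternatives). Repeat until
no nonterminal has two alternatives with a common prefix.

Round 1: D has alternatives sharing prefix 'S'. Introduce D': D → S D'
  Add: D' → ε
  Add: D' → ) D
  Add: D' → S

No remaining common prefixes — done.

Resulting grammar:
D → S D'
D' → ε
D' → ) D
D' → S
D → -
S → - )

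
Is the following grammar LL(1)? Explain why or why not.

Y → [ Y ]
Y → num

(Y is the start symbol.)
Yes, the grammar is LL(1).

For Y:
  PREDICT(Y → '[' Y ']') = { '[' }
  PREDICT(Y → num) = { 'num' }

All predict sets are disjoint. The grammar IS LL(1).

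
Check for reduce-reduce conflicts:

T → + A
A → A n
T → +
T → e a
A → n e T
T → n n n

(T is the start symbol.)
A reduce-reduce conflict occurs when an LR(0) state has two complete items [A → α .] and [B → β .] — both call for a reduction, and with no lookahead the parser cannot choose between them.

Augment with T' → T and build the canonical LR(0) collection (I0 = CLOSURE({[T' → . T]}), then GOTO on every symbol after a dot until no new states appear). It has 13 states:
  I0: { [T → . + A], [T → . +], [T → . e a], [T → . n n n], [T' → . T] }  — shift
  I1: { [A → . A n], [A → . n e T], [T → + . A], [T → + .] }  — shift, reduce
  I2: { [T' → T .] }  — accept
  I3: { [T → e . a] }  — shift
  I4: { [T → n . n n] }  — shift
  I5: { [T → n n . n] }  — shift
  I6: { [T → n n n .] }  — reduce
  I7: { [T → e a .] }  — reduce
  I8: { [A → A . n], [T → + A .] }  — shift, reduce
  I9: { [A → n . e T] }  — shift
  I10: { [A → n e . T], [T → . + A], [T → . +], [T → . e a], [T → . n n n] }  — shift
  I11: { [A → n e T .] }  — reduce
  I12: { [A → A n .] }  — reduce

No state contains more than one complete item.

Answer: No reduce-reduce conflicts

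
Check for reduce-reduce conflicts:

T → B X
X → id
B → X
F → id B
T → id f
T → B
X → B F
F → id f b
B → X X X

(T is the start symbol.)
A reduce-reduce conflict occurs when an LR(0) state has two complete items [A → α .] and [B → β .] — both call for a reduction, and with no lookahead the parser cannot choose between them.

Augment with T' → T and build the canonical LR(0) collection (I0 = CLOSURE({[T' → . T]}), then GOTO on every symbol after a dot until no new states appear). It has 17 states:
  I0: { [B → . X X X], [B → . X], [T → . B X], [T → . B], [T → . id f], [T' → . T], [X → . B F], [X → . id] }  — shift
  I1: { [B → . X X X], [B → . X], [F → . id B], [F → . id f b], [T → B . X], [T → B .], [X → . B F], [X → . id], [X → B . F] }  — shift, reduce
  I2: { [T' → T .] }  — accept
  I3: { [B → . X X X], [B → . X], [B → X . X X], [B → X .], [X → . B F], [X → . id] }  — shift, reduce
  I4: { [T → id . f], [X → id .] }  — shift, reduce
  I5: { [T → id f .] }  — reduce
  I6: { [F → . id B], [F → . id f b], [X → B . F] }  — shift
  I7: { [B → . X X X], [B → . X], [B → X . X X], [B → X .], [B → X X . X], [X → . B F], [X → . id] }  — shift, reduce
  I8: { [X → id .] }  — reduce
  I9: { [B → . X X X], [B → . X], [B → X . X X], [B → X .], [B → X X . X], [B → X X X .], [X → . B F], [X → . id] }  — shift, 2 reduces
  I10: { [X → B F .] }  — reduce
  I11: { [B → . X X X], [B → . X], [F → id . B], [F → id . f b], [X → . B F], [X → . id] }  — shift
  I12: { [F → . id B], [F → . id f b], [F → id B .], [X → B . F] }  — shift, reduce
  I13: { [F → id f . b] }  — shift
  I14: { [F → id f b .] }  — reduce
  I15: { [B → . X X X], [B → . X], [B → X . X X], [B → X .], [T → B X .], [X → . B F], [X → . id] }  — shift, 2 reduces
  I16: { [B → . X X X], [B → . X], [F → id . B], [F → id . f b], [X → . B F], [X → . id], [X → id .] }  — shift, reduce

I9 contains complete items [B → X .], [B → X X X .] — reduce-reduce conflict.
I15 contains complete items [B → X .], [T → B X .] — reduce-reduce conflict.

Answer: Yes — I9: [B → X .] vs [B → X X X .]; I15: [B → X .] vs [T → B X .]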